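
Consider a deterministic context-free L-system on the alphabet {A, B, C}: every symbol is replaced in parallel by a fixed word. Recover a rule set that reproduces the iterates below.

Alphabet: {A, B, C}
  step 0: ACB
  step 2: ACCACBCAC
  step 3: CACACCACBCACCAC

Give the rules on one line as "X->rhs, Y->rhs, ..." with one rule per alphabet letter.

  step 2 ⇒ step 3: ACCACBCAC ⇒ C·AC·AC·C·AC·BC·AC·C·AC
    A ↦ C
    B ↦ BC
    C ↦ AC

A->C, B->BC, C->AC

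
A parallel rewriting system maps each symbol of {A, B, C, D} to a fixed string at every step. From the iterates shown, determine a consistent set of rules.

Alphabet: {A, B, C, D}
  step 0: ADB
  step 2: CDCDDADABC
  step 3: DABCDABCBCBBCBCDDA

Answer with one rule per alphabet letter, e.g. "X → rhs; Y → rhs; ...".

A->B, B->CD, C->DA, D->BC

  step 2 ⇒ step 3: CDCDDADABC ⇒ DA·BC·DA·BC·BC·B·BC·B·CD·DA
    A ↦ B
    B ↦ CD
    C ↦ DA
    D ↦ BC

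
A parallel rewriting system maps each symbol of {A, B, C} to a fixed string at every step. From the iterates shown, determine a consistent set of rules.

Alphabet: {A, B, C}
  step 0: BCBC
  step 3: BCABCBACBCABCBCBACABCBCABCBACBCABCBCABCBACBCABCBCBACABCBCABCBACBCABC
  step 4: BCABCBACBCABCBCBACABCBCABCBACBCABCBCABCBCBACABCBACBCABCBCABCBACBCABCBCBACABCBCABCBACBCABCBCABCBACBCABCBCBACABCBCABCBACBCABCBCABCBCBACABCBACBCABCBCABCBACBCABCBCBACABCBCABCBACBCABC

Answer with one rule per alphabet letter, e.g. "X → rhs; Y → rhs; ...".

  step 3 ⇒ step 4: BCABCBACBCABCBCBACABCBCABCBACBCABCBCABCBACBCABCBCBACABCBCABCBACBCABC ⇒ BC·ABC·BAC·BC·ABC·BC·BAC·ABC·BC·ABC·BAC·BC·ABC·BC·ABC·BC·BAC·ABC·BAC·BC·ABC·BC·ABC·BAC·BC·ABC·BC·BAC·ABC·BC·ABC·BAC·BC·ABC·BC·ABC·BAC·BC·ABC·BC·BAC·ABC·BC·ABC·BAC·BC·ABC·BC·ABC·BC·BAC·ABC·BAC·BC·ABC·BC·ABC·BAC·BC·ABC·BC·BAC·ABC·BC·ABC·BAC·BC·ABC
    A ↦ BAC
    B ↦ BC
    C ↦ ABC

A->BAC, B->BC, C->ABC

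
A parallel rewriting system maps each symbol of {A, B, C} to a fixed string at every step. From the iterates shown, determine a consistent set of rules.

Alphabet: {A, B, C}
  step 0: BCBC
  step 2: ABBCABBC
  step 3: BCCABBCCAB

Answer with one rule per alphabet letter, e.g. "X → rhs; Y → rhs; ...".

  step 2 ⇒ step 3: ABBCABBC ⇒ B·C·C·AB·B·C·C·AB
    A ↦ B
    B ↦ C
    C ↦ AB

A->B, B->C, C->AB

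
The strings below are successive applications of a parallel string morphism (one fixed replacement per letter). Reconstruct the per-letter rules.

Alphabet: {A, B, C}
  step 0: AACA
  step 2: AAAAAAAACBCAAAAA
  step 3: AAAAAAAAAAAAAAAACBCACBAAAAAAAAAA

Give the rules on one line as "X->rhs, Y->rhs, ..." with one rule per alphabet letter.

A->AA, B->CA, C->CB

  step 2 ⇒ step 3: AAAAAAAACBCAAAAA ⇒ AA·AA·AA·AA·AA·AA·AA·AA·CB·CA·CB·AA·AA·AA·AA·AA
    A ↦ AA
    B ↦ CA
    C ↦ CB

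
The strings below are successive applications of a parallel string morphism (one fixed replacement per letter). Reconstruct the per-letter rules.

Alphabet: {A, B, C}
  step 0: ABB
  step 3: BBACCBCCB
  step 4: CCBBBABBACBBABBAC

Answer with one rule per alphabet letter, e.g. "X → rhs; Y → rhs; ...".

A->B, B->C, C->BBA

  step 3 ⇒ step 4: BBACCBCCB ⇒ C·C·B·BBA·BBA·C·BBA·BBA·C
    A ↦ B
    B ↦ C
    C ↦ BBA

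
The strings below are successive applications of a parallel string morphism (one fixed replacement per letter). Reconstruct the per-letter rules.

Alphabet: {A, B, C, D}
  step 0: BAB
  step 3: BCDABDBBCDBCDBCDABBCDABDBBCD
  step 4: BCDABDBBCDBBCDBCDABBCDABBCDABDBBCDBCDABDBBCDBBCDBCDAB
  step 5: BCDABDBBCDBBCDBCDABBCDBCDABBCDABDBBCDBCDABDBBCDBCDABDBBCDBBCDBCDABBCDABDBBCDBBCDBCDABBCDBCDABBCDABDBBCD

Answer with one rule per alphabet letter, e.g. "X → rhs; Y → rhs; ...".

A->DB, B->BCD, C->A, D->B

  step 4 ⇒ step 5: BCDABDBBCDBBCDBCDABBCDABBCDABDBBCDBCDABDBBCDBBCDBCDAB ⇒ BCD·A·B·DB·BCD·B·BCD·BCD·A·B·BCD·BCD·A·B·BCD·A·B·DB·BCD·BCD·A·B·DB·BCD·BCD·A·B·DB·BCD·B·BCD·BCD·A·B·BCD·A·B·DB·BCD·B·BCD·BCD·A·B·BCD·BCD·A·B·BCD·A·B·DB·BCD
    A ↦ DB
    B ↦ BCD
    C ↦ A
    D ↦ B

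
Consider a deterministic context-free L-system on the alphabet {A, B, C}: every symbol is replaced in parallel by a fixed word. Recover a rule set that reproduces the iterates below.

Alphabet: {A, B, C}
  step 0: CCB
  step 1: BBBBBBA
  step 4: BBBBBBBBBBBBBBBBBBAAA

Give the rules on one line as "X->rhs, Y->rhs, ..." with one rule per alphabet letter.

  step 0 ⇒ step 1: CCB ⇒ BBB·BBB·A
    B ↦ A
    C ↦ BBB
    A ↦ C  (constrained at step 1)

A->C, B->A, C->BBB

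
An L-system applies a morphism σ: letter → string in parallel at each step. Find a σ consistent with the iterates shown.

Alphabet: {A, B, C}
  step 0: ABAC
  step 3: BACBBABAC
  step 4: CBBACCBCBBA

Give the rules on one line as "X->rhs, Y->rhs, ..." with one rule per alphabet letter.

  step 3 ⇒ step 4: BACBBABAC ⇒ C·B·BA·C·C·B·C·B·BA
    A ↦ B
    B ↦ C
    C ↦ BA

A->B, B->C, C->BA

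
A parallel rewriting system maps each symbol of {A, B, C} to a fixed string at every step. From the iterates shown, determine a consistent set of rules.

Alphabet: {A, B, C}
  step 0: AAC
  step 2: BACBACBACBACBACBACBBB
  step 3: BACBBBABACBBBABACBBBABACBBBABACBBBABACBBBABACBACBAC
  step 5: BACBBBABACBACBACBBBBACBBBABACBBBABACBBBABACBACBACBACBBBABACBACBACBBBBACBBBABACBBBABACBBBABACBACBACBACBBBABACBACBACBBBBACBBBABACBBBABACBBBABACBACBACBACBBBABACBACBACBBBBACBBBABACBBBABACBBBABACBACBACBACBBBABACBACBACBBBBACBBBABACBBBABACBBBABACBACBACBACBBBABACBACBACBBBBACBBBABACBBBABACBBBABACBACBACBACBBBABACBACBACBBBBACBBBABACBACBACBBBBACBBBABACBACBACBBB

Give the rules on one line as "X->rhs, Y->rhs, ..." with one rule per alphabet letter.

  step 2 ⇒ step 3: BACBACBACBACBACBACBBB ⇒ BAC·BBB·A·BAC·BBB·A·BAC·BBB·A·BAC·BBB·A·BAC·BBB·A·BAC·BBB·A·BAC·BAC·BAC
    A ↦ BBB
    B ↦ BAC
    C ↦ A

A->BBB, B->BAC, C->A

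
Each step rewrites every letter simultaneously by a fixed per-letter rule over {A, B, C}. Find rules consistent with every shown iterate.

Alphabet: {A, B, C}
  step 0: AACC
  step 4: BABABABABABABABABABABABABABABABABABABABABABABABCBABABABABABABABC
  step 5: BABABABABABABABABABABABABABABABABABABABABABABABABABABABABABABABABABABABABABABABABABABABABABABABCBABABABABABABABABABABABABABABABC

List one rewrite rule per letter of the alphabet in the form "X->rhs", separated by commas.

A->BA, B->BA, C->BC

  step 4 ⇒ step 5: BABABABABABABABABABABABABABABABABABABABABABABABCBABABABABABABABC ⇒ BA·BA·BA·BA·BA·BA·BA·BA·BA·BA·BA·BA·BA·BA·BA·BA·BA·BA·BA·BA·BA·BA·BA·BA·BA·BA·BA·BA·BA·BA·BA·BA·BA·BA·BA·BA·BA·BA·BA·BA·BA·BA·BA·BA·BA·BA·BA·BC·BA·BA·BA·BA·BA·BA·BA·BA·BA·BA·BA·BA·BA·BA·BA·BC
    A ↦ BA
    B ↦ BA
    C ↦ BC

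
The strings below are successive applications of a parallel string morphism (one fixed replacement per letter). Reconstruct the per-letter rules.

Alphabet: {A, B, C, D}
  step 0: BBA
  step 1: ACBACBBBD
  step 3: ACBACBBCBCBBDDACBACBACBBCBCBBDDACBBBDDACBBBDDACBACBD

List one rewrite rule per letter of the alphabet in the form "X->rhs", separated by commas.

  step 0 ⇒ step 1: BBA ⇒ ACB·ACB·BBD
    A ↦ BBD
    B ↦ ACB
    C ↦ D  (constrained at step 1)
    D ↦ BC  (constrained at step 1)

A->BBD, B->ACB, C->D, D->BC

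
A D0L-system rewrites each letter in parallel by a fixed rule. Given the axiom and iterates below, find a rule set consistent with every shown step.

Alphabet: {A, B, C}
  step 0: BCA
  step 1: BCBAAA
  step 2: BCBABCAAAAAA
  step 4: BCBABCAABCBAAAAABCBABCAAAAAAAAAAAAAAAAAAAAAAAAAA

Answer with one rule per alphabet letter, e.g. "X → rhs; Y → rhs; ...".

  step 1 ⇒ step 2: BCBAAA ⇒ BC·BA·BC·AA·AA·AA
    A ↦ AA
    B ↦ BC
    C ↦ BA

A->AA, B->BC, C->BA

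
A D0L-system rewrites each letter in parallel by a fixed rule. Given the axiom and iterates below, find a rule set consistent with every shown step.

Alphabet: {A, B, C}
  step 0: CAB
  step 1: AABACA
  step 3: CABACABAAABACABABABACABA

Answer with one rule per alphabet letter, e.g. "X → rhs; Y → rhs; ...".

  step 0 ⇒ step 1: CAB ⇒ AA·BA·CA
    A ↦ BA
    B ↦ CA
    C ↦ AA

A->BA, B->CA, C->AA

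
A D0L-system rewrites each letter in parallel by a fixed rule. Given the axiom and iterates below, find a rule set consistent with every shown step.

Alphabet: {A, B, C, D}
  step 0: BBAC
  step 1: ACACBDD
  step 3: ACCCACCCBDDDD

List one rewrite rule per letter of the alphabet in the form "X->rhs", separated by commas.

  step 0 ⇒ step 1: BBAC ⇒ AC·AC·BD·D
    A ↦ BD
    B ↦ AC
    C ↦ D
    D ↦ C  (constrained at step 1)

A->BD, B->AC, C->D, D->C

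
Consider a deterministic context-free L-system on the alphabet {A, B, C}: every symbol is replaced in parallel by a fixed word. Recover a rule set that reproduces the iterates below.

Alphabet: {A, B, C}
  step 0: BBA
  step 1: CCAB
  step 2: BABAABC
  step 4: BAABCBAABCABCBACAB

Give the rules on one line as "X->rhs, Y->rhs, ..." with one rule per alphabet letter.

A->AB, B->C, C->BA

  step 1 ⇒ step 2: CCAB ⇒ BA·BA·AB·C
    A ↦ AB
    B ↦ C
    C ↦ BA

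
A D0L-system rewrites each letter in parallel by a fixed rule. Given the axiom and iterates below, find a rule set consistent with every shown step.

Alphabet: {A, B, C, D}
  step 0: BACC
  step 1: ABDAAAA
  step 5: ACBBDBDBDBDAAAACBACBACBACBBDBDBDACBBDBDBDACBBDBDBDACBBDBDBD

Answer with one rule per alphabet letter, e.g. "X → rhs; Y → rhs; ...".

  step 0 ⇒ step 1: BACC ⇒ A·BD·AA·AA
    A ↦ BD
    B ↦ A
    C ↦ AA
    D ↦ CB  (constrained at step 1)

A->BD, B->A, C->AA, D->CB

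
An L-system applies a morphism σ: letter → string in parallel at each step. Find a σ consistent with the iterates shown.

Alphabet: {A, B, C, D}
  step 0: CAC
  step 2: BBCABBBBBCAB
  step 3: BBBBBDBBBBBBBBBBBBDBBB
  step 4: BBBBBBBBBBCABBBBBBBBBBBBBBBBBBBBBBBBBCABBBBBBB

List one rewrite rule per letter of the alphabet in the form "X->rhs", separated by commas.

A->B, B->BB, C->BD, D->CAB

  step 3 ⇒ step 4: BBBBBDBBBBBBBBBBBBDBBB ⇒ BB·BB·BB·BB·BB·CAB·BB·BB·BB·BB·BB·BB·BB·BB·BB·BB·BB·BB·CAB·BB·BB·BB
    B ↦ BB
    D ↦ CAB
  step 2 ⇒ step 3: BBCABBBBBCAB ⇒ BB·BB·BD·B·BB·BB·BB·BB·BB·BD·B·BB
    A ↦ B
  step 2 ⇒ step 3: BBCABBBBBCAB ⇒ BB·BB·BD·B·BB·BB·BB·BB·BB·BD·B·BB
    C ↦ BD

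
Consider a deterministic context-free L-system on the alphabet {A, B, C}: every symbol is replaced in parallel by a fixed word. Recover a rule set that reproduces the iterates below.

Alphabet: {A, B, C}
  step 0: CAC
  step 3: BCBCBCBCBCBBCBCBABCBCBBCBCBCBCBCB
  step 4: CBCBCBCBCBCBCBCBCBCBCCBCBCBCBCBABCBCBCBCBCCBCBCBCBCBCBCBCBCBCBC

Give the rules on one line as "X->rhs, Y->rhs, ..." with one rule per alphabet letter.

  step 3 ⇒ step 4: BCBCBCBCBCBBCBCBABCBCBBCBCBCBCBCB ⇒ C·BCB·C·BCB·C·BCB·C·BCB·C·BCB·C·C·BCB·C·BCB·C·BAB·C·BCB·C·BCB·C·C·BCB·C·BCB·C·BCB·C·BCB·C·BCB·C
    A ↦ BAB
    B ↦ C
    C ↦ BCB

A->BAB, B->C, C->BCB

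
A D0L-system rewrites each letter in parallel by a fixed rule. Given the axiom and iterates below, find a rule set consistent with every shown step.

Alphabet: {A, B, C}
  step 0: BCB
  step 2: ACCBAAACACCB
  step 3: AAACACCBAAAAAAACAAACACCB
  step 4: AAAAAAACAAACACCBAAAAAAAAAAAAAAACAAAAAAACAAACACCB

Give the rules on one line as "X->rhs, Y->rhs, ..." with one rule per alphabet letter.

  step 3 ⇒ step 4: AAACACCBAAAAAAACAAACACCB ⇒ AA·AA·AA·AC·AA·AC·AC·CB·AA·AA·AA·AA·AA·AA·AA·AC·AA·AA·AA·AC·AA·AC·AC·CB
    A ↦ AA
    B ↦ CB
    C ↦ AC

A->AA, B->CB, C->AC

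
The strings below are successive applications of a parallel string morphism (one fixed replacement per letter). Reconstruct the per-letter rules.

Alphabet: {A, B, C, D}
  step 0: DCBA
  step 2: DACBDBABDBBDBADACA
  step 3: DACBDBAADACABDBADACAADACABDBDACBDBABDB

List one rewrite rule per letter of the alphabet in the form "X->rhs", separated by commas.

A->BDB, B->A, C->A, D->DAC

  step 2 ⇒ step 3: DACBDBABDBBDBADACA ⇒ DAC·BDB·A·A·DAC·A·BDB·A·DAC·A·A·DAC·A·BDB·DAC·BDB·A·BDB
    A ↦ BDB
    B ↦ A
    C ↦ A
    D ↦ DAC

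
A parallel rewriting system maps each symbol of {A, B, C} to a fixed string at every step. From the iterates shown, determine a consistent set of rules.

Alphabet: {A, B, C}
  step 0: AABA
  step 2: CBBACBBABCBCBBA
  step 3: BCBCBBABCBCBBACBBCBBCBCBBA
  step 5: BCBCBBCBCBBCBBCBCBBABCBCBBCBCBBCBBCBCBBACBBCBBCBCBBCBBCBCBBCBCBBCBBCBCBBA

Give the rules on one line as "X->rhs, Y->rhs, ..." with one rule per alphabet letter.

  step 2 ⇒ step 3: CBBACBBABCBCBBA ⇒ B·CB·CB·BA·B·CB·CB·BA·CB·B·CB·B·CB·CB·BA
    A ↦ BA
    B ↦ CB
    C ↦ B

A->BA, B->CB, C->B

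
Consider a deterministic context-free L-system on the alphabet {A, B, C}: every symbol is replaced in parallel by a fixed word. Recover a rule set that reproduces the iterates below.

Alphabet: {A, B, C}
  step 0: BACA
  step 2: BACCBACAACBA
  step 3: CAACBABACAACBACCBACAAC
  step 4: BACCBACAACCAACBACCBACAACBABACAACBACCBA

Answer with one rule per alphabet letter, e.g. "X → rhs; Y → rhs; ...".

  step 3 ⇒ step 4: CAACBABACAACBACCBACAAC ⇒ BA·C·C·BA·CAA·C·CAA·C·BA·C·C·BA·CAA·C·BA·BA·CAA·C·BA·C·C·BA
    A ↦ C
    B ↦ CAA
    C ↦ BA

A->C, B->CAA, C->BA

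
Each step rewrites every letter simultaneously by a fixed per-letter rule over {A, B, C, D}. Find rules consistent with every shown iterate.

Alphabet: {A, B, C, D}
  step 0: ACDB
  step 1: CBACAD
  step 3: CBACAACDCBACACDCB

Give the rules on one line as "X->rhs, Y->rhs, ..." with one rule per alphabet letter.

  step 0 ⇒ step 1: ACDB ⇒ CB·AC·A·D
    A ↦ CB
    B ↦ D
    C ↦ AC
    D ↦ A

A->CB, B->D, C->AC, D->A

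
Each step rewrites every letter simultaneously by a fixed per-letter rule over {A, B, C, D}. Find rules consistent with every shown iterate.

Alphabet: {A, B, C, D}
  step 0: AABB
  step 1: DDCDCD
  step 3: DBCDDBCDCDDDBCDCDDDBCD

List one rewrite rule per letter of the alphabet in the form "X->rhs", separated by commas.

  step 0 ⇒ step 1: AABB ⇒ D·D·CD·CD
    A ↦ D
    B ↦ CD
    C ↦ BA  (constrained at step 1)
    D ↦ DB  (constrained at step 1)

A->D, B->CD, C->BA, D->DB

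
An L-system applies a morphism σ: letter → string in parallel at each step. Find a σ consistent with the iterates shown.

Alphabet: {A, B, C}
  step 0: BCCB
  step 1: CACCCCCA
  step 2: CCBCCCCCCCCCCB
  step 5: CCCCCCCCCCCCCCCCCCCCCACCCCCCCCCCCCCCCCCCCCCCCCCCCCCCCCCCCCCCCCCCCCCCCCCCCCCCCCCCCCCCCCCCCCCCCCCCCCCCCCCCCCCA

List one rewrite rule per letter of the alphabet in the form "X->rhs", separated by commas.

  step 1 ⇒ step 2: CACCCCCA ⇒ CC·B·CC·CC·CC·CC·CC·B
    A ↦ B
    C ↦ CC
  step 0 ⇒ step 1: BCCB ⇒ CA·CC·CC·CA
    B ↦ CA

A->B, B->CA, C->CC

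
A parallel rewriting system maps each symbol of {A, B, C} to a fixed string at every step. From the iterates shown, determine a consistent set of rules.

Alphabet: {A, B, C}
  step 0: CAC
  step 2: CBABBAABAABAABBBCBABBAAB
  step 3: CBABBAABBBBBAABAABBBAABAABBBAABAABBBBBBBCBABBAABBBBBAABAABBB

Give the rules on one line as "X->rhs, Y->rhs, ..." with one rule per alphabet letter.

A->AAB, B->BB, C->CBA

  step 2 ⇒ step 3: CBABBAABAABAABBBCBABBAAB ⇒ CBA·BB·AAB·BB·BB·AAB·AAB·BB·AAB·AAB·BB·AAB·AAB·BB·BB·BB·CBA·BB·AAB·BB·BB·AAB·AAB·BB
    A ↦ AAB
    B ↦ BB
    C ↦ CBA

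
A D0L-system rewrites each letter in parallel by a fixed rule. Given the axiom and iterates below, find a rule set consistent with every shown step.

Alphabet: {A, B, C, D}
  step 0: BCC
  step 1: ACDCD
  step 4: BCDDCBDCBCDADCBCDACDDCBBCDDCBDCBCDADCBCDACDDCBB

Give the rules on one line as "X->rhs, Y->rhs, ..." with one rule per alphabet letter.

A->B, B->A, C->CD, D->DCB

  step 0 ⇒ step 1: BCC ⇒ A·CD·CD
    B ↦ A
    C ↦ CD
    A ↦ B  (constrained at step 1)
    D ↦ DCB  (constrained at step 1)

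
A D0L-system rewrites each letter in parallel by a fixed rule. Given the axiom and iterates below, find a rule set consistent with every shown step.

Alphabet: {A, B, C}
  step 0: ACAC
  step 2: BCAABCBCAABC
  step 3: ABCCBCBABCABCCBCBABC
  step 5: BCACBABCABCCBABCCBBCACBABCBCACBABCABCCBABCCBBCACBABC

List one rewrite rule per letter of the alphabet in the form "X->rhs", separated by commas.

A->CB, B->A, C->BC

  step 2 ⇒ step 3: BCAABCBCAABC ⇒ A·BC·CB·CB·A·BC·A·BC·CB·CB·A·BC
    A ↦ CB
    B ↦ A
    C ↦ BC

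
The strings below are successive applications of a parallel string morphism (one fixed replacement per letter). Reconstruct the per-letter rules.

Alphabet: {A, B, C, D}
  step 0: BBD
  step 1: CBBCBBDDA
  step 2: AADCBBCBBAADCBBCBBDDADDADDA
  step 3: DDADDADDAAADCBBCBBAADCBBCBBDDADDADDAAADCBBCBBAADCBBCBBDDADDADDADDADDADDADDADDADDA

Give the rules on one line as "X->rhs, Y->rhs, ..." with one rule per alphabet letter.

A->DDA, B->CBB, C->AAD, D->DDA

  step 2 ⇒ step 3: AADCBBCBBAADCBBCBBDDADDADDA ⇒ DDA·DDA·DDA·AAD·CBB·CBB·AAD·CBB·CBB·DDA·DDA·DDA·AAD·CBB·CBB·AAD·CBB·CBB·DDA·DDA·DDA·DDA·DDA·DDA·DDA·DDA·DDA
    A ↦ DDA
    B ↦ CBB
    C ↦ AAD
    D ↦ DDA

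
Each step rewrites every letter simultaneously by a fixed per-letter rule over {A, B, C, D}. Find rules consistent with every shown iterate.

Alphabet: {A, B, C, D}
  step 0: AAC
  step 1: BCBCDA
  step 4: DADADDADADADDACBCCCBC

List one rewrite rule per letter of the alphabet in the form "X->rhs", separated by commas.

  step 0 ⇒ step 1: AAC ⇒ BC·BC·DA
    A ↦ BC
    C ↦ DA
    B ↦ D  (constrained at step 1)
    D ↦ C  (constrained at step 1)

A->BC, B->D, C->DA, D->C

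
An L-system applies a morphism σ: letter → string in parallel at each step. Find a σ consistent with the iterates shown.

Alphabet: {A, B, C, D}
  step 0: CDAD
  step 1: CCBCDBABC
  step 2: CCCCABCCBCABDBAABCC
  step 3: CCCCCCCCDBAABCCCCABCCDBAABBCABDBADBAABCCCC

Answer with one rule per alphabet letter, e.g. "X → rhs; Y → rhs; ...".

  step 2 ⇒ step 3: CCCCABCCBCABDBAABCC ⇒ CC·CC·CC·CC·DBA·AB·CC·CC·AB·CC·DBA·AB·BC·AB·DBA·DBA·AB·CC·CC
    A ↦ DBA
    B ↦ AB
    C ↦ CC
    D ↦ BC

A->DBA, B->AB, C->CC, D->BC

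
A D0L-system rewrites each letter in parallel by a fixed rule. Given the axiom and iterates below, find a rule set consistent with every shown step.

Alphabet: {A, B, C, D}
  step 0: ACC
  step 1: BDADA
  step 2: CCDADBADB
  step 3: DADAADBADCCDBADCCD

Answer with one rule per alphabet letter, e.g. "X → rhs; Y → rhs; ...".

A->B, B->CCD, C->DA, D->AD

  step 2 ⇒ step 3: CCDADBADB ⇒ DA·DA·AD·B·AD·CCD·B·AD·CCD
    A ↦ B
    B ↦ CCD
    C ↦ DA
    D ↦ AD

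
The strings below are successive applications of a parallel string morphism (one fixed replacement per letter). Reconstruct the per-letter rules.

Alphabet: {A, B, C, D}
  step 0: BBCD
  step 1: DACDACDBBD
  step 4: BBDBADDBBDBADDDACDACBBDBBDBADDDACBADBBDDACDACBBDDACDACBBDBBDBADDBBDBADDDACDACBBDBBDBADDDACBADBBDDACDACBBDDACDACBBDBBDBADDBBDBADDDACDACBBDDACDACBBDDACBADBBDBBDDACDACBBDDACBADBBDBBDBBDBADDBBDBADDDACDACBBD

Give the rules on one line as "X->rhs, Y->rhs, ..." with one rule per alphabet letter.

  step 0 ⇒ step 1: BBCD ⇒ DAC·DAC·D·BBD
    B ↦ DAC
    C ↦ D
    D ↦ BBD
    A ↦ BAD  (constrained at step 1)

A->BAD, B->DAC, C->D, D->BBD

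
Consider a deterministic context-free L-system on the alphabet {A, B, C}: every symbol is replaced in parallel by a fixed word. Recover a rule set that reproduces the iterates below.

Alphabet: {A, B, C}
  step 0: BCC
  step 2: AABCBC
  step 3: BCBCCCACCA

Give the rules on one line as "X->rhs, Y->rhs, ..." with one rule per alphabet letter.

A->BC, B->CC, C->A

  step 2 ⇒ step 3: AABCBC ⇒ BC·BC·CC·A·CC·A
    A ↦ BC
    B ↦ CC
    C ↦ A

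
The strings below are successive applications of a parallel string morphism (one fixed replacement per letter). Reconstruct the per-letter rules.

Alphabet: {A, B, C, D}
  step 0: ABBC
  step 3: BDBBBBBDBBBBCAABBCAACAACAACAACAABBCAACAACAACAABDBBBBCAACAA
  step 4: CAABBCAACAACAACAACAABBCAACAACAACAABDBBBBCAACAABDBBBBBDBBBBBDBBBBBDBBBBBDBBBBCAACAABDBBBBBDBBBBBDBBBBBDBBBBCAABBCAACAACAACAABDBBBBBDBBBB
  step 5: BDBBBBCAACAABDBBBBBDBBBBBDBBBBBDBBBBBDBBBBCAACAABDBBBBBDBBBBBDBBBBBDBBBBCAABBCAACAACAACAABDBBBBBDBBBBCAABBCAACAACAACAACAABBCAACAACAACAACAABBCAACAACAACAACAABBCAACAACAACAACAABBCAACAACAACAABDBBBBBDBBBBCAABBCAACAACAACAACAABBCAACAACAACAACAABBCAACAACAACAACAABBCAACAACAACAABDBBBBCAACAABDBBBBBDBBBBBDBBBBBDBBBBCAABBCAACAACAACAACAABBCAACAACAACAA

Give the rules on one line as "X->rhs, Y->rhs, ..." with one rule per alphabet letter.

A->BB, B->CAA, C->BD, D->BB

  step 4 ⇒ step 5: CAABBCAACAACAACAACAABBCAACAACAACAABDBBBBCAACAABDBBBBBDBBBBBDBBBBBDBBBBBDBBBBCAACAABDBBBBBDBBBBBDBBBBBDBBBBCAABBCAACAACAACAABDBBBBBDBBBB ⇒ BD·BB·BB·CAA·CAA·BD·BB·BB·BD·BB·BB·BD·BB·BB·BD·BB·BB·BD·BB·BB·CAA·CAA·BD·BB·BB·BD·BB·BB·BD·BB·BB·BD·BB·BB·CAA·BB·CAA·CAA·CAA·CAA·BD·BB·BB·BD·BB·BB·CAA·BB·CAA·CAA·CAA·CAA·CAA·BB·CAA·CAA·CAA·CAA·CAA·BB·CAA·CAA·CAA·CAA·CAA·BB·CAA·CAA·CAA·CAA·CAA·BB·CAA·CAA·CAA·CAA·BD·BB·BB·BD·BB·BB·CAA·BB·CAA·CAA·CAA·CAA·CAA·BB·CAA·CAA·CAA·CAA·CAA·BB·CAA·CAA·CAA·CAA·CAA·BB·CAA·CAA·CAA·CAA·BD·BB·BB·CAA·CAA·BD·BB·BB·BD·BB·BB·BD·BB·BB·BD·BB·BB·CAA·BB·CAA·CAA·CAA·CAA·CAA·BB·CAA·CAA·CAA·CAA
    A ↦ BB
    B ↦ CAA
    C ↦ BD
    D ↦ BB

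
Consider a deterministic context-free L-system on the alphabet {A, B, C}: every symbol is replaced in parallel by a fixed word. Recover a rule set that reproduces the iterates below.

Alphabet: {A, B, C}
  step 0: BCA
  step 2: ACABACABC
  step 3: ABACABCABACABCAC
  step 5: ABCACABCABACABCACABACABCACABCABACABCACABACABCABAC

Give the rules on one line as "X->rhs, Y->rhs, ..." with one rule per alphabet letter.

  step 2 ⇒ step 3: ACABACABC ⇒ AB·AC·AB·C·AB·AC·AB·C·AC
    A ↦ AB
    B ↦ C
    C ↦ AC

A->AB, B->C, C->AC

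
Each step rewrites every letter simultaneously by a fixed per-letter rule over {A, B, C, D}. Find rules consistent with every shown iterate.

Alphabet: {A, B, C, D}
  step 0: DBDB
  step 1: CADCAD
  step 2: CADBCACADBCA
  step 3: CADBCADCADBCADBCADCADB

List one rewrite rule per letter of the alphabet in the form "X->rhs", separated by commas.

  step 2 ⇒ step 3: CADBCACADBCA ⇒ CA·DB·CA·D·CA·DB·CA·DB·CA·D·CA·DB
    A ↦ DB
    B ↦ D
    C ↦ CA
    D ↦ CA

A->DB, B->D, C->CA, D->CA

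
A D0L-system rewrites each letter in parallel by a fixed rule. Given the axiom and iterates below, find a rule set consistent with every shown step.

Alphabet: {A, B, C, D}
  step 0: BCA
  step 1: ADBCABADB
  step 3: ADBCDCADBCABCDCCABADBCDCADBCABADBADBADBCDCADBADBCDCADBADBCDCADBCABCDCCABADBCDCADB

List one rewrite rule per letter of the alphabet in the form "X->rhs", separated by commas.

  step 0 ⇒ step 1: BCA ⇒ ADB·CAB·ADB
    A ↦ ADB
    B ↦ ADB
    C ↦ CAB
    D ↦ CDC  (constrained at step 1)

A->ADB, B->ADB, C->CAB, D->CDC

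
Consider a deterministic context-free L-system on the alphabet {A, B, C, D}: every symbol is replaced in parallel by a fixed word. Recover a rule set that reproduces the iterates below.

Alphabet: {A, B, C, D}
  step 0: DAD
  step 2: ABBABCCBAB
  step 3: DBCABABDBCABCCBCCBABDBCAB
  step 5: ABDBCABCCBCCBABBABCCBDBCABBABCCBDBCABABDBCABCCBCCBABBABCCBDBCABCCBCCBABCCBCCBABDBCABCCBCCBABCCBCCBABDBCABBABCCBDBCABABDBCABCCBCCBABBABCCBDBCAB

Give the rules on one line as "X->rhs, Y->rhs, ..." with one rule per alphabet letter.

  step 2 ⇒ step 3: ABBABCCBAB ⇒ DBC·AB·AB·DBC·AB·CCB·CCB·AB·DBC·AB
    A ↦ DBC
    B ↦ AB
    C ↦ CCB
    D ↦ B  (constrained at step 0)

A->DBC, B->AB, C->CCB, D->B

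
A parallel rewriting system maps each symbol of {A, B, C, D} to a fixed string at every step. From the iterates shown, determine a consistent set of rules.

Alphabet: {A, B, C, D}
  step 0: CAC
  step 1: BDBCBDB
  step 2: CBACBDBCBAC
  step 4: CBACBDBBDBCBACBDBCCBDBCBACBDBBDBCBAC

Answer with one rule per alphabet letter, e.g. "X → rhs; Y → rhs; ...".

  step 1 ⇒ step 2: BDBCBDB ⇒ C·BA·C·BDB·C·BA·C
    B ↦ C
    C ↦ BDB
    D ↦ BA
  step 0 ⇒ step 1: CAC ⇒ BDB·C·BDB
    A ↦ C

A->C, B->C, C->BDB, D->BA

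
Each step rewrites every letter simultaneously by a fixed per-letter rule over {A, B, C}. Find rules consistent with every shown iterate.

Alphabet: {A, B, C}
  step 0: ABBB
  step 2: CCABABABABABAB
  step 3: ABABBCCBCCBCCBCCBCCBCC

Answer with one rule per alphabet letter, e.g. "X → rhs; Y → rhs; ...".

  step 2 ⇒ step 3: CCABABABABABAB ⇒ AB·AB·B·CC·B·CC·B·CC·B·CC·B·CC·B·CC
    A ↦ B
    B ↦ CC
    C ↦ AB

A->B, B->CC, C->AB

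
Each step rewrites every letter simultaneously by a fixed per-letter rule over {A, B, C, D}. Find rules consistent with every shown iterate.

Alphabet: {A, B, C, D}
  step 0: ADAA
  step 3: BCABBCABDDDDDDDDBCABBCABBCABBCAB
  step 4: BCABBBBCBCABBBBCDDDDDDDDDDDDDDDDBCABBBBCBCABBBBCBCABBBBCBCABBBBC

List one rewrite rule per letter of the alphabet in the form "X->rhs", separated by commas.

A->BB, B->BC, C->AB, D->DD

  step 3 ⇒ step 4: BCABBCABDDDDDDDDBCABBCABBCABBCAB ⇒ BC·AB·BB·BC·BC·AB·BB·BC·DD·DD·DD·DD·DD·DD·DD·DD·BC·AB·BB·BC·BC·AB·BB·BC·BC·AB·BB·BC·BC·AB·BB·BC
    A ↦ BB
    B ↦ BC
    C ↦ AB
    D ↦ DD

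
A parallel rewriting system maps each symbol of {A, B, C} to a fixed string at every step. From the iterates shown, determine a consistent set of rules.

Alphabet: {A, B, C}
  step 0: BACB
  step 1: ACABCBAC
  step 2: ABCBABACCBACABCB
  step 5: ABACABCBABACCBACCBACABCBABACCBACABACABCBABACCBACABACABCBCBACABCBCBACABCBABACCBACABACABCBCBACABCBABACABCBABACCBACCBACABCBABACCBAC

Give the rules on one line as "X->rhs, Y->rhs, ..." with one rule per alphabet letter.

A->AB, B->AC, C->CB

  step 1 ⇒ step 2: ACABCBAC ⇒ AB·CB·AB·AC·CB·AC·AB·CB
    A ↦ AB
    B ↦ AC
    C ↦ CB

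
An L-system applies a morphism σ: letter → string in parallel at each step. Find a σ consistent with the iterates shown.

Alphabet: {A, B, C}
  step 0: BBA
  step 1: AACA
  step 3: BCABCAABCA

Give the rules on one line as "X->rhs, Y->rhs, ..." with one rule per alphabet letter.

A->CA, B->A, C->B

  step 0 ⇒ step 1: BBA ⇒ A·A·CA
    A ↦ CA
    B ↦ A
    C ↦ B  (constrained at step 1)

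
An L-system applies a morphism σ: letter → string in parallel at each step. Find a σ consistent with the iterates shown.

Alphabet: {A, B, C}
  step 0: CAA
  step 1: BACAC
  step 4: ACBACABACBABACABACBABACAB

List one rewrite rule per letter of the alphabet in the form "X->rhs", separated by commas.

A->AC, B->AB, C->B

  step 0 ⇒ step 1: CAA ⇒ B·AC·AC
    A ↦ AC
    C ↦ B
    B ↦ AB  (constrained at step 1)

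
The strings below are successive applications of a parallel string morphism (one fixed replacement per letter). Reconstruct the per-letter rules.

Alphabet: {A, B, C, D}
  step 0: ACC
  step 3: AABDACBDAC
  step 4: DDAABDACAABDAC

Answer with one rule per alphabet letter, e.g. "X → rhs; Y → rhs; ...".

  step 3 ⇒ step 4: AABDACBDAC ⇒ D·D·AA·B·D·AC·AA·B·D·AC
    A ↦ D
    B ↦ AA
    C ↦ AC
    D ↦ B

A->D, B->AA, C->AC, D->B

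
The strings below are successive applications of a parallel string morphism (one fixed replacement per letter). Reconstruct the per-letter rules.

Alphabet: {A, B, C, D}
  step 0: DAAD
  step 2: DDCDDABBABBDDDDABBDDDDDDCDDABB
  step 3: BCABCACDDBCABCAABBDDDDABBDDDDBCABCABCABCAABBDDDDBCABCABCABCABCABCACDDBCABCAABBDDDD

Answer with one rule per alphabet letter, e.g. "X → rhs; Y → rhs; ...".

  step 2 ⇒ step 3: DDCDDABBABBDDDDABBDDDDDDCDDABB ⇒ BCA·BCA·CDD·BCA·BCA·ABB·DD·DD·ABB·DD·DD·BCA·BCA·BCA·BCA·ABB·DD·DD·BCA·BCA·BCA·BCA·BCA·BCA·CDD·BCA·BCA·ABB·DD·DD
    A ↦ ABB
    B ↦ DD
    C ↦ CDD
    D ↦ BCA

A->ABB, B->DD, C->CDD, D->BCA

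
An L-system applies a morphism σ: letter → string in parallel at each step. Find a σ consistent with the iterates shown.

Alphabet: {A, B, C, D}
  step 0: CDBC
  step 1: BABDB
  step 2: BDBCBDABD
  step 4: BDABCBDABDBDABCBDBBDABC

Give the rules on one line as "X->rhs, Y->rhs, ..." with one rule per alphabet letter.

  step 1 ⇒ step 2: BABDB ⇒ BD·BC·BD·A·BD
    A ↦ BC
    B ↦ BD
    D ↦ A
  step 0 ⇒ step 1: CDBC ⇒ B·A·BD·B
    C ↦ B

A->BC, B->BD, C->B, D->A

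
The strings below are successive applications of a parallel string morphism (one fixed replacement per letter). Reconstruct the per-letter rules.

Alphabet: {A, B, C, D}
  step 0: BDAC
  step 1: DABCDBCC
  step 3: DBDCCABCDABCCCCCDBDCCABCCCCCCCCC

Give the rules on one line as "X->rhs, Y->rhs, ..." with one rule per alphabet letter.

A->DB, B->D, C->CC, D->ABC

  step 0 ⇒ step 1: BDAC ⇒ D·ABC·DB·CC
    A ↦ DB
    B ↦ D
    C ↦ CC
    D ↦ ABC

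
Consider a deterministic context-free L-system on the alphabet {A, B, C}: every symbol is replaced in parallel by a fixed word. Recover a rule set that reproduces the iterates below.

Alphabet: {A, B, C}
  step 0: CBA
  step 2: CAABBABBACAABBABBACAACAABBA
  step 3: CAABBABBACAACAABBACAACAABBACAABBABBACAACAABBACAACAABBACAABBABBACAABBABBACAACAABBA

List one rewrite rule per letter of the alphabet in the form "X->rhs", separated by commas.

A->BBA, B->CAA, C->CAA

  step 2 ⇒ step 3: CAABBABBACAABBABBACAACAABBA ⇒ CAA·BBA·BBA·CAA·CAA·BBA·CAA·CAA·BBA·CAA·BBA·BBA·CAA·CAA·BBA·CAA·CAA·BBA·CAA·BBA·BBA·CAA·BBA·BBA·CAA·CAA·BBA
    A ↦ BBA
    B ↦ CAA
    C ↦ CAA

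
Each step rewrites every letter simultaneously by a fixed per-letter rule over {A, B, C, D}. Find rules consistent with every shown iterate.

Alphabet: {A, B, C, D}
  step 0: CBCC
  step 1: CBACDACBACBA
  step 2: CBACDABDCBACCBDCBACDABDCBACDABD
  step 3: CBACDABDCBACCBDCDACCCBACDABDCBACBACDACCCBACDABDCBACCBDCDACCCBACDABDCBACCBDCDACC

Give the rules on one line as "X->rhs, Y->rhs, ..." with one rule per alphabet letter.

  step 2 ⇒ step 3: CBACDABDCBACCBDCBACDABDCBACDABD ⇒ CBA·CDA·BD·CBA·CC·BD·CDA·CC·CBA·CDA·BD·CBA·CBA·CDA·CC·CBA·CDA·BD·CBA·CC·BD·CDA·CC·CBA·CDA·BD·CBA·CC·BD·CDA·CC
    A ↦ BD
    B ↦ CDA
    C ↦ CBA
    D ↦ CC

A->BD, B->CDA, C->CBA, D->CC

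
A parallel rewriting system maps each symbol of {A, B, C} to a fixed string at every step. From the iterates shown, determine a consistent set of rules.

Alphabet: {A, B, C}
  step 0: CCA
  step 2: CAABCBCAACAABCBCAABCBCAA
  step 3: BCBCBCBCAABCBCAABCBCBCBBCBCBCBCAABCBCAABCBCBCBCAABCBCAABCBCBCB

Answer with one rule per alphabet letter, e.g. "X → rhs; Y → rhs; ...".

A->CB, B->CAA, C->BCB

  step 2 ⇒ step 3: CAABCBCAACAABCBCAABCBCAA ⇒ BCB·CB·CB·CAA·BCB·CAA·BCB·CB·CB·BCB·CB·CB·CAA·BCB·CAA·BCB·CB·CB·CAA·BCB·CAA·BCB·CB·CB
    A ↦ CB
    B ↦ CAA
    C ↦ BCB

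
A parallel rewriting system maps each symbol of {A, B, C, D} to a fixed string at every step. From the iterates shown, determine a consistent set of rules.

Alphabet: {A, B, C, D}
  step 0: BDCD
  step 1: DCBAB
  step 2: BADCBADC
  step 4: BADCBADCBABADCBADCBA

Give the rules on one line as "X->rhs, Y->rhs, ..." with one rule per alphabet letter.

A->BA, B->DC, C->A, D->B

  step 1 ⇒ step 2: DCBAB ⇒ B·A·DC·BA·DC
    A ↦ BA
    B ↦ DC
    C ↦ A
    D ↦ B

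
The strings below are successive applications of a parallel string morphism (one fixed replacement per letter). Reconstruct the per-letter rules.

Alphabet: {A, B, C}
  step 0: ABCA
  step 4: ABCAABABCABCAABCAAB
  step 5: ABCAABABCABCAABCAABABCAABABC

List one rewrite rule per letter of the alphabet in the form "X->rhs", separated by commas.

A->AB, B->C, C->A

  step 4 ⇒ step 5: ABCAABABCABCAABCAAB ⇒ AB·C·A·AB·AB·C·AB·C·A·AB·C·A·AB·AB·C·A·AB·AB·C
    A ↦ AB
    B ↦ C
    C ↦ A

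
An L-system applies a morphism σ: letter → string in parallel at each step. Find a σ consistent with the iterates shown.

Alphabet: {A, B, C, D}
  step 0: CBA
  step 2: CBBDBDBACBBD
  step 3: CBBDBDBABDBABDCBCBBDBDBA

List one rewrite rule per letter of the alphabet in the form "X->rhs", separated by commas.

A->CB, B->BD, C->CB, D->BA

  step 2 ⇒ step 3: CBBDBDBACBBD ⇒ CB·BD·BD·BA·BD·BA·BD·CB·CB·BD·BD·BA
    A ↦ CB
    B ↦ BD
    C ↦ CB
    D ↦ BA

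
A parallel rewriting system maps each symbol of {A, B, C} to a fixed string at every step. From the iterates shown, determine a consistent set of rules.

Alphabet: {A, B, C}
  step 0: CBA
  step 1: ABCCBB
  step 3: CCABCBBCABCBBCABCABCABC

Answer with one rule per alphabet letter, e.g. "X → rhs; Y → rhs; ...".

  step 0 ⇒ step 1: CBA ⇒ ABC·C·BB
    A ↦ BB
    B ↦ C
    C ↦ ABC

A->BB, B->C, C->ABC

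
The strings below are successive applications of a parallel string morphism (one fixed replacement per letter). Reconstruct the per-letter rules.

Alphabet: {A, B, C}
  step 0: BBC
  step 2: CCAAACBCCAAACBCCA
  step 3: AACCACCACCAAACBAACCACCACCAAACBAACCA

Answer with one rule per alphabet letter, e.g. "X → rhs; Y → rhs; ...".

  step 2 ⇒ step 3: CCAAACBCCAAACBCCA ⇒ A·A·CCA·CCA·CCA·A·ACB·A·A·CCA·CCA·CCA·A·ACB·A·A·CCA
    A ↦ CCA
    B ↦ ACB
    C ↦ A

A->CCA, B->ACB, C->A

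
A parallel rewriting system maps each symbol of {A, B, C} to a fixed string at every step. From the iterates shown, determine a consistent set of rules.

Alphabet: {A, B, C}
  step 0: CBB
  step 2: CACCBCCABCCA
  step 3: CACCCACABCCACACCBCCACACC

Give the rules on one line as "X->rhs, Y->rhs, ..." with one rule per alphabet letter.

  step 2 ⇒ step 3: CACCBCCABCCA ⇒ CA·CC·CA·CA·BC·CA·CA·CC·BC·CA·CA·CC
    A ↦ CC
    B ↦ BC
    C ↦ CA

A->CC, B->BC, C->CA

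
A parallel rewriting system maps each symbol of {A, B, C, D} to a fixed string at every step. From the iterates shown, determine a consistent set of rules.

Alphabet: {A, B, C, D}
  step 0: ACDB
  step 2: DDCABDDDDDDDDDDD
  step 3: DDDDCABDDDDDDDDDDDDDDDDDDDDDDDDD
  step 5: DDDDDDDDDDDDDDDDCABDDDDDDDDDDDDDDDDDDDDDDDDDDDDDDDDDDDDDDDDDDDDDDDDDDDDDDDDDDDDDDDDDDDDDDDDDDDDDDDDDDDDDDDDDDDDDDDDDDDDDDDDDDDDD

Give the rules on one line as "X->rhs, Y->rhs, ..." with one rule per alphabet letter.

  step 2 ⇒ step 3: DDCABDDDDDDDDDDD ⇒ DD·DD·CAB·D·DD·DD·DD·DD·DD·DD·DD·DD·DD·DD·DD·DD
    A ↦ D
    B ↦ DD
    C ↦ CAB
    D ↦ DD

A->D, B->DD, C->CAB, D->DD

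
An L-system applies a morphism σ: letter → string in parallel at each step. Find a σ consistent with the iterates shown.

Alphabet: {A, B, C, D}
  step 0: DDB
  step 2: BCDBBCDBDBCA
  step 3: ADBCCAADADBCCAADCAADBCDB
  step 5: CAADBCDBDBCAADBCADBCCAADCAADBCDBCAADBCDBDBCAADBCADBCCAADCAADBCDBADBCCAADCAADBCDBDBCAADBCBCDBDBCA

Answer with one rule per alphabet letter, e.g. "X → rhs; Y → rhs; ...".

  step 2 ⇒ step 3: BCDBBCDBDBCA ⇒ AD·BC·CA·AD·AD·BC·CA·AD·CA·AD·BC·DB
    A ↦ DB
    B ↦ AD
    C ↦ BC
    D ↦ CA

A->DB, B->AD, C->BC, D->CA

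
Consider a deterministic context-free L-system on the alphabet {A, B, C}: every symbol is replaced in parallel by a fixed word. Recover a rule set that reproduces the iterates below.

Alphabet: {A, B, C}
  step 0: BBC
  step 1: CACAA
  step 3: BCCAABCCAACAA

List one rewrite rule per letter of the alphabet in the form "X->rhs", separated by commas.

  step 0 ⇒ step 1: BBC ⇒ CA·CA·A
    B ↦ CA
    C ↦ A
    A ↦ BC  (constrained at step 1)

A->BC, B->CA, C->A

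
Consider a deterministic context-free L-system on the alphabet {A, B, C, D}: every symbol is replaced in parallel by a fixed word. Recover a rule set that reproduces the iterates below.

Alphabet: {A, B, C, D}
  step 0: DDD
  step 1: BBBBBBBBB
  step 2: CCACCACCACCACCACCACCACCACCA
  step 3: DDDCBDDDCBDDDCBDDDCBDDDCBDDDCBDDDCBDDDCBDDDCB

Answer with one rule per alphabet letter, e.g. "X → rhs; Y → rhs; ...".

  step 2 ⇒ step 3: CCACCACCACCACCACCACCACCACCA ⇒ D·D·DCB·D·D·DCB·D·D·DCB·D·D·DCB·D·D·DCB·D·D·DCB·D·D·DCB·D·D·DCB·D·D·DCB
    A ↦ DCB
    C ↦ D
  step 1 ⇒ step 2: BBBBBBBBB ⇒ CCA·CCA·CCA·CCA·CCA·CCA·CCA·CCA·CCA
    B ↦ CCA
  step 0 ⇒ step 1: DDD ⇒ BBB·BBB·BBB
    D ↦ BBB

A->DCB, B->CCA, C->D, D->BBB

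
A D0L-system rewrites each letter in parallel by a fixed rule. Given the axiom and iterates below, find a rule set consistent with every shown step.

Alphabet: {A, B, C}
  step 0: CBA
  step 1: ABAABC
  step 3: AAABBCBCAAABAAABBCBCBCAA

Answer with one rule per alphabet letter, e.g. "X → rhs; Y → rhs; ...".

  step 0 ⇒ step 1: CBA ⇒ AB·AA·BC
    A ↦ BC
    B ↦ AA
    C ↦ AB

A->BC, B->AA, C->AB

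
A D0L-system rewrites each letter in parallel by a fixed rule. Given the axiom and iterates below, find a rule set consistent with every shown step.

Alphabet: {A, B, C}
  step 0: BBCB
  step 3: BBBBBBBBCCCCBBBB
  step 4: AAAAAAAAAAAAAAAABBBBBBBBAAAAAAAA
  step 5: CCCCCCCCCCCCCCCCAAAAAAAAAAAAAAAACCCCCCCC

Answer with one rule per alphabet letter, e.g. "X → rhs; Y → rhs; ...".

A->C, B->AA, C->BB

  step 4 ⇒ step 5: AAAAAAAAAAAAAAAABBBBBBBBAAAAAAAA ⇒ C·C·C·C·C·C·C·C·C·C·C·C·C·C·C·C·AA·AA·AA·AA·AA·AA·AA·AA·C·C·C·C·C·C·C·C
    A ↦ C
    B ↦ AA
  step 3 ⇒ step 4: BBBBBBBBCCCCBBBB ⇒ AA·AA·AA·AA·AA·AA·AA·AA·BB·BB·BB·BB·AA·AA·AA·AA
    C ↦ BB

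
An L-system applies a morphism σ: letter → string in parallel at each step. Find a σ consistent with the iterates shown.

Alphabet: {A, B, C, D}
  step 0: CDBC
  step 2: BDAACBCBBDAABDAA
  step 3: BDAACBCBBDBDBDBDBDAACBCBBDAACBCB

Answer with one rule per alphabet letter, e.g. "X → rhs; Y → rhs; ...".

  step 2 ⇒ step 3: BDAACBCBBDAABDAA ⇒ BD·AA·CB·CB·BD·BD·BD·BD·BD·AA·CB·CB·BD·AA·CB·CB
    A ↦ CB
    B ↦ BD
    C ↦ BD
    D ↦ AA

A->CB, B->BD, C->BD, D->AA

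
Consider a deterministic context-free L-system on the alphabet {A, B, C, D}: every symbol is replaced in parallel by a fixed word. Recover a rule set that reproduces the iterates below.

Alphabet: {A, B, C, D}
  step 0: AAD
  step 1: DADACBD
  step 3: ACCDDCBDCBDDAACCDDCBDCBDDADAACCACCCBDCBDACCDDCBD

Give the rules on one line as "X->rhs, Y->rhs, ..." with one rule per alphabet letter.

A->DA, B->DD, C->ACC, D->CBD

  step 0 ⇒ step 1: AAD ⇒ DA·DA·CBD
    A ↦ DA
    D ↦ CBD
    B ↦ DD  (constrained at step 1)
    C ↦ ACC  (constrained at step 1)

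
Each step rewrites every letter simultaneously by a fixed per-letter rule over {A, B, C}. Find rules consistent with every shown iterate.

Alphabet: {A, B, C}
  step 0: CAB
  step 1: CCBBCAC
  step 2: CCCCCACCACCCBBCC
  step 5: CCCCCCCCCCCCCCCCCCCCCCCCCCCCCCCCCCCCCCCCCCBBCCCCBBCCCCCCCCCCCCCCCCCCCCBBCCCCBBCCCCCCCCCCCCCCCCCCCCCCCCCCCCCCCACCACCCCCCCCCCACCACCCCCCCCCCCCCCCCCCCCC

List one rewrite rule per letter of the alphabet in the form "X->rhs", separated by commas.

  step 1 ⇒ step 2: CCBBCAC ⇒ CC·CC·CAC·CAC·CC·BB·CC
    A ↦ BB
    B ↦ CAC
    C ↦ CC

A->BB, B->CAC, C->CC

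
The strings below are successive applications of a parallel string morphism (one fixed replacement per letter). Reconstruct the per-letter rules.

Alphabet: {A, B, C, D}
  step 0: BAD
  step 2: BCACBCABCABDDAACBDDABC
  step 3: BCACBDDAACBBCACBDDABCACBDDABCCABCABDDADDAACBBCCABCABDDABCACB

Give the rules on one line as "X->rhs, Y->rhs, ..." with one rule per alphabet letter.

  step 2 ⇒ step 3: BCACBCABCABDDAACBDDABC ⇒ BC·ACB·DDA·ACB·BC·ACB·DDA·BC·ACB·DDA·BC·CAB·CAB·DDA·DDA·ACB·BC·CAB·CAB·DDA·BC·ACB
    A ↦ DDA
    B ↦ BC
    C ↦ ACB
    D ↦ CAB

A->DDA, B->BC, C->ACB, D->CAB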